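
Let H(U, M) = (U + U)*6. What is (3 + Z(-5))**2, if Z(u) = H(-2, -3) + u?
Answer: 676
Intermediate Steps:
H(U, M) = 12*U (H(U, M) = (2*U)*6 = 12*U)
Z(u) = -24 + u (Z(u) = 12*(-2) + u = -24 + u)
(3 + Z(-5))**2 = (3 + (-24 - 5))**2 = (3 - 29)**2 = (-26)**2 = 676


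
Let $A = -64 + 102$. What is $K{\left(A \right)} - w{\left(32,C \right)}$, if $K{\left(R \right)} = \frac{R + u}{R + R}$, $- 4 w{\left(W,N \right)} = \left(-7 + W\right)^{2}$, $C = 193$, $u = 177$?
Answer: $\frac{6045}{38} \approx 159.08$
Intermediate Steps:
$w{\left(W,N \right)} = - \frac{\left(-7 + W\right)^{2}}{4}$
$A = 38$
$K{\left(R \right)} = \frac{177 + R}{2 R}$ ($K{\left(R \right)} = \frac{R + 177}{R + R} = \frac{177 + R}{2 R}$)
$K{\left(A \right)} - w{\left(32,C \right)} = \frac{177 + 38}{2 \cdot 38} - - \frac{\left(-7 + 32\right)^{2}}{4} = \frac{1}{2} \cdot \frac{1}{38} \cdot 215 - - \frac{25^{2}}{4} = \frac{215}{76} - \left(- \frac{1}{4}\right) 625 = \frac{215}{76} - - \frac{625}{4} = \frac{215}{76} + \frac{625}{4} = \frac{6045}{38}$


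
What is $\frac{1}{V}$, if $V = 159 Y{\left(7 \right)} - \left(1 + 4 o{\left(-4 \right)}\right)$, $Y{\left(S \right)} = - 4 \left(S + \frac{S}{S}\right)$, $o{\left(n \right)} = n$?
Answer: $- \frac{1}{5073} \approx -0.00019712$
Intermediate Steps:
$Y{\left(S \right)} = -4 - 4 S$ ($Y{\left(S \right)} = - 4 \left(S + 1\right) = - 4 \left(1 + S\right) = -4 - 4 S$)
$V = -5073$ ($V = 159 \left(-4 - 28\right) - -15 = 159 \left(-4 - 28\right) + \left(16 - 1\right) = 159 \left(-32\right) + 15 = -5088 + 15 = -5073$)
$\frac{1}{V} = \frac{1}{-5073} = - \frac{1}{5073}$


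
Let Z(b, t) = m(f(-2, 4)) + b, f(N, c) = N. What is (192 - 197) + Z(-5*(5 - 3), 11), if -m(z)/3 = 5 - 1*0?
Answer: -30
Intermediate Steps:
m(z) = -15 (m(z) = -3*(5 - 1*0) = -3*(5 + 0) = -3*5 = -15)
Z(b, t) = -15 + b
(192 - 197) + Z(-5*(5 - 3), 11) = (192 - 197) + (-15 - 5*(5 - 3)) = -5 + (-15 - 5*2) = -5 + (-15 - 10) = -5 - 25 = -30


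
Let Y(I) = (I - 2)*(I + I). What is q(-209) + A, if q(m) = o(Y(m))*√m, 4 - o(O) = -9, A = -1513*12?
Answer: -18156 + 13*I*√209 ≈ -18156.0 + 187.94*I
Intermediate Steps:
A = -18156
Y(I) = 2*I*(-2 + I) (Y(I) = (-2 + I)*(2*I) = 2*I*(-2 + I))
o(O) = 13 (o(O) = 4 - 1*(-9) = 4 + 9 = 13)
q(m) = 13*√m
q(-209) + A = 13*√(-209) - 18156 = 13*(I*√209) - 18156 = 13*I*√209 - 18156 = -18156 + 13*I*√209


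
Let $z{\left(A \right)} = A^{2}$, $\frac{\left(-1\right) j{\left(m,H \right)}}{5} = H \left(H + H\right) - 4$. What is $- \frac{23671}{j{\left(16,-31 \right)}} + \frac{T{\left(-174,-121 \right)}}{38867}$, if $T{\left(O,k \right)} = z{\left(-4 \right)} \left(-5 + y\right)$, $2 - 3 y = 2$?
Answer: $\frac{919253557}{372734530} \approx 2.4662$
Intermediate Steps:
$y = 0$ ($y = \frac{2}{3} - \frac{2}{3} = 0$)
$j{\left(m,H \right)} = 20 - 10 H^{2}$ ($j{\left(m,H \right)} = - 5 \left(H \left(H + H\right) - 4\right) = - 5 \left(H 2 H - 4\right) = - 5 \left(2 H^{2} - 4\right) = - 5 \left(-4 + 2 H^{2}\right) = 20 - 10 H^{2}$)
$T{\left(O,k \right)} = -80$ ($T{\left(O,k \right)} = \left(-4\right)^{2} \left(-5 + 0\right) = 16 \left(-5\right) = -80$)
$- \frac{23671}{j{\left(16,-31 \right)}} + \frac{T{\left(-174,-121 \right)}}{38867} = - \frac{23671}{20 - 10 \left(-31\right)^{2}} - \frac{80}{38867} = - \frac{23671}{20 - 9610} - \frac{80}{38867} = - \frac{23671}{-9590} - \frac{80}{38867} = \left(-23671\right) \left(- \frac{1}{9590}\right) - \frac{80}{38867} = \frac{23671}{9590} - \frac{80}{38867} = \frac{919253557}{372734530}$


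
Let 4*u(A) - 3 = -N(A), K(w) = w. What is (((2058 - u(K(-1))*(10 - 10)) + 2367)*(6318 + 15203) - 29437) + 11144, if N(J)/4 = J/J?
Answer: 95212132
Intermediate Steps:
N(J) = 4 (N(J) = 4*(J/J) = 4*1 = 4)
u(A) = -¼ (u(A) = ¾ + (-1*4)/4 = ¾ + (¼)*(-4) = ¾ - 1 = -¼)
(((2058 - u(K(-1))*(10 - 10)) + 2367)*(6318 + 15203) - 29437) + 11144 = (((2058 - (-1)*(10 - 10)/4) + 2367)*(6318 + 15203) - 29437) + 11144 = (((2058 - (-1)*0/4) + 2367)*21521 - 29437) + 11144 = (((2058 - 1*0) + 2367)*21521 - 29437) + 11144 = (((2058 + 0) + 2367)*21521 - 29437) + 11144 = ((2058 + 2367)*21521 - 29437) + 11144 = (4425*21521 - 29437) + 11144 = (95230425 - 29437) + 11144 = 95200988 + 11144 = 95212132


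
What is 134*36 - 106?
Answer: 4718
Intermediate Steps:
134*36 - 106 = 4824 - 106 = 4718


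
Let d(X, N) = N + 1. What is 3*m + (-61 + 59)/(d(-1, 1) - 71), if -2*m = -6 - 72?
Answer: 8075/69 ≈ 117.03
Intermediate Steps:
d(X, N) = 1 + N
m = 39 (m = -(-6 - 72)/2 = -1/2*(-78) = 39)
3*m + (-61 + 59)/(d(-1, 1) - 71) = 3*39 + (-61 + 59)/((1 + 1) - 71) = 117 - 2/(2 - 71) = 117 - 2/(-69) = 117 - 2*(-1/69) = 117 + 2/69 = 8075/69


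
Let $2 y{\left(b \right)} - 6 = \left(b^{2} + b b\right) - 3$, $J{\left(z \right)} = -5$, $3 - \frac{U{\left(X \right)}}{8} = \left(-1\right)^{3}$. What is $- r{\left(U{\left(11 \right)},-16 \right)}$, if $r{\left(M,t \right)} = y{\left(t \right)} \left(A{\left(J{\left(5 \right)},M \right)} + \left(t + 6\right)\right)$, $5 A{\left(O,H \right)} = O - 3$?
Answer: $2987$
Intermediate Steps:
$U{\left(X \right)} = 32$ ($U{\left(X \right)} = 24 - 8 \left(-1\right)^{3} = 24 - -8 = 24 + 8 = 32$)
$A{\left(O,H \right)} = - \frac{3}{5} + \frac{O}{5}$ ($A{\left(O,H \right)} = \frac{O - 3}{5} = \frac{-3 + O}{5} = - \frac{3}{5} + \frac{O}{5}$)
$y{\left(b \right)} = \frac{3}{2} + b^{2}$ ($y{\left(b \right)} = 3 + \frac{\left(b^{2} + b b\right) - 3}{2} = 3 + \frac{\left(b^{2} + b^{2}\right) - 3}{2} = 3 + \frac{2 b^{2} - 3}{2} = 3 + \frac{-3 + 2 b^{2}}{2} = 3 + \left(- \frac{3}{2} + b^{2}\right) = \frac{3}{2} + b^{2}$)
$r{\left(M,t \right)} = \left(\frac{3}{2} + t^{2}\right) \left(\frac{22}{5} + t\right)$ ($r{\left(M,t \right)} = \left(\frac{3}{2} + t^{2}\right) \left(\left(- \frac{3}{5} + \frac{1}{5} \left(-5\right)\right) + \left(t + 6\right)\right) = \left(\frac{3}{2} + t^{2}\right) \left(\left(- \frac{3}{5} - 1\right) + \left(6 + t\right)\right) = \left(\frac{3}{2} + t^{2}\right) \left(- \frac{8}{5} + \left(6 + t\right)\right) = \left(\frac{3}{2} + t^{2}\right) \left(\frac{22}{5} + t\right)$)
$- r{\left(U{\left(11 \right)},-16 \right)} = - \frac{\left(3 + 2 \left(-16\right)^{2}\right) \left(22 + 5 \left(-16\right)\right)}{10} = - \frac{\left(3 + 2 \cdot 256\right) \left(22 - 80\right)}{10} = - \frac{\left(3 + 512\right) \left(-58\right)}{10} = - \frac{515 \left(-58\right)}{10} = \left(-1\right) \left(-2987\right) = 2987$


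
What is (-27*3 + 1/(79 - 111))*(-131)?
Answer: 339683/32 ≈ 10615.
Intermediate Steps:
(-27*3 + 1/(79 - 111))*(-131) = (-81 + 1/(-32))*(-131) = (-81 - 1/32)*(-131) = -2593/32*(-131) = 339683/32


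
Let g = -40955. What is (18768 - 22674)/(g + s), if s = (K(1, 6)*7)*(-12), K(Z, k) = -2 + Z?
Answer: 3906/40871 ≈ 0.095569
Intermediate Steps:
s = 84 (s = ((-2 + 1)*7)*(-12) = -1*7*(-12) = -7*(-12) = 84)
(18768 - 22674)/(g + s) = (18768 - 22674)/(-40955 + 84) = -3906/(-40871) = -3906*(-1/40871) = 3906/40871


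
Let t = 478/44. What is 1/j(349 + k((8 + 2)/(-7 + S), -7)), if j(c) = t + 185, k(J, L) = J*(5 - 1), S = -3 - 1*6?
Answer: 22/4309 ≈ 0.0051056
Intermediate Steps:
S = -9 (S = -3 - 6 = -9)
t = 239/22 (t = 478*(1/44) = 239/22 ≈ 10.864)
k(J, L) = 4*J (k(J, L) = J*4 = 4*J)
j(c) = 4309/22 (j(c) = 239/22 + 185 = 4309/22)
1/j(349 + k((8 + 2)/(-7 + S), -7)) = 1/(4309/22) = 22/4309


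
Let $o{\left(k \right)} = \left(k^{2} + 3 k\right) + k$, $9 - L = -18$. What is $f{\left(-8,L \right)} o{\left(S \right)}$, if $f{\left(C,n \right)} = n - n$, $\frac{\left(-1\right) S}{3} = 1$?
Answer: $0$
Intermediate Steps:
$L = 27$ ($L = 9 - -18 = 9 + 18 = 27$)
$S = -3$ ($S = \left(-3\right) 1 = -3$)
$f{\left(C,n \right)} = 0$
$o{\left(k \right)} = k^{2} + 4 k$
$f{\left(-8,L \right)} o{\left(S \right)} = 0 \left(- 3 \left(4 - 3\right)\right) = 0 \left(\left(-3\right) 1\right) = 0 \left(-3\right) = 0$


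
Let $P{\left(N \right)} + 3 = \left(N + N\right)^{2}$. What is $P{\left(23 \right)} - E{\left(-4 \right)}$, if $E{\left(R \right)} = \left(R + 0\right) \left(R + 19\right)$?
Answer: $2173$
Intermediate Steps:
$P{\left(N \right)} = -3 + 4 N^{2}$ ($P{\left(N \right)} = -3 + \left(N + N\right)^{2} = -3 + \left(2 N\right)^{2} = -3 + 4 N^{2}$)
$E{\left(R \right)} = R \left(19 + R\right)$
$P{\left(23 \right)} - E{\left(-4 \right)} = \left(-3 + 4 \cdot 23^{2}\right) - - 4 \left(19 - 4\right) = \left(-3 + 4 \cdot 529\right) - \left(-4\right) 15 = \left(-3 + 2116\right) - -60 = 2113 + 60 = 2173$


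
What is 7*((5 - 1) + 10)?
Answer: 98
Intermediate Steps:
7*((5 - 1) + 10) = 7*(4 + 10) = 7*14 = 98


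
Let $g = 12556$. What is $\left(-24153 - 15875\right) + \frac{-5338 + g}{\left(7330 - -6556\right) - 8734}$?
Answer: $- \frac{103108519}{2576} \approx -40027.0$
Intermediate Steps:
$\left(-24153 - 15875\right) + \frac{-5338 + g}{\left(7330 - -6556\right) - 8734} = \left(-24153 - 15875\right) + \frac{-5338 + 12556}{\left(7330 - -6556\right) - 8734} = -40028 + \frac{7218}{\left(7330 + 6556\right) - 8734} = -40028 + \frac{7218}{13886 - 8734} = -40028 + \frac{7218}{5152} = -40028 + 7218 \cdot \frac{1}{5152} = -40028 + \frac{3609}{2576} = - \frac{103108519}{2576}$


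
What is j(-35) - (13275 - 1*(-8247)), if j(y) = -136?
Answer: -21658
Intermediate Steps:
j(-35) - (13275 - 1*(-8247)) = -136 - (13275 - 1*(-8247)) = -136 - (13275 + 8247) = -136 - 1*21522 = -136 - 21522 = -21658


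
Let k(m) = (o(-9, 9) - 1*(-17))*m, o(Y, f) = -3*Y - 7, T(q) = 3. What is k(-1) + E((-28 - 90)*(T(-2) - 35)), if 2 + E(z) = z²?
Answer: 14258137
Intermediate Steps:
o(Y, f) = -7 - 3*Y
E(z) = -2 + z²
k(m) = 37*m (k(m) = ((-7 - 3*(-9)) - 1*(-17))*m = ((-7 + 27) + 17)*m = (20 + 17)*m = 37*m)
k(-1) + E((-28 - 90)*(T(-2) - 35)) = 37*(-1) + (-2 + ((-28 - 90)*(3 - 35))²) = -37 + (-2 + (-118*(-32))²) = -37 + (-2 + 3776²) = -37 + (-2 + 14258176) = -37 + 14258174 = 14258137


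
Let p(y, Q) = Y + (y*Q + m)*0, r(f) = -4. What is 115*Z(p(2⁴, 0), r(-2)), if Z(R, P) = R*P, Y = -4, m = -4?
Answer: 1840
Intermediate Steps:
p(y, Q) = -4 (p(y, Q) = -4 + (y*Q - 4)*0 = -4 + (Q*y - 4)*0 = -4 + (-4 + Q*y)*0 = -4 + 0 = -4)
Z(R, P) = P*R
115*Z(p(2⁴, 0), r(-2)) = 115*(-4*(-4)) = 115*16 = 1840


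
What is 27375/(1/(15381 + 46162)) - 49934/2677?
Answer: 4510047926191/2677 ≈ 1.6847e+9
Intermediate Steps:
27375/(1/(15381 + 46162)) - 49934/2677 = 27375/(1/61543) - 49934*1/2677 = 27375/(1/61543) - 49934/2677 = 27375*61543 - 49934/2677 = 1684739625 - 49934/2677 = 4510047926191/2677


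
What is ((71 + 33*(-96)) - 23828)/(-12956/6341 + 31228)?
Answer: -56910475/66001264 ≈ -0.86226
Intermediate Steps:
((71 + 33*(-96)) - 23828)/(-12956/6341 + 31228) = ((71 - 3168) - 23828)/(-12956*1/6341 + 31228) = (-3097 - 23828)/(-12956/6341 + 31228) = -26925/198003792/6341 = -26925*6341/198003792 = -56910475/66001264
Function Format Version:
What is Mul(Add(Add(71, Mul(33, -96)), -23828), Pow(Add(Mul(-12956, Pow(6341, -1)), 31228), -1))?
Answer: Rational(-56910475, 66001264) ≈ -0.86226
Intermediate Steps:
Mul(Add(Add(71, Mul(33, -96)), -23828), Pow(Add(Mul(-12956, Pow(6341, -1)), 31228), -1)) = Mul(Add(Add(71, -3168), -23828), Pow(Add(Mul(-12956, Rational(1, 6341)), 31228), -1)) = Mul(Add(-3097, -23828), Pow(Add(Rational(-12956, 6341), 31228), -1)) = Mul(-26925, Pow(Rational(198003792, 6341), -1)) = Mul(-26925, Rational(6341, 198003792)) = Rational(-56910475, 66001264)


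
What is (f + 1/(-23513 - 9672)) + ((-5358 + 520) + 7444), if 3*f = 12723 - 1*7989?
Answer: 138846039/33185 ≈ 4184.0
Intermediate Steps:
f = 1578 (f = (12723 - 1*7989)/3 = (12723 - 7989)/3 = (⅓)*4734 = 1578)
(f + 1/(-23513 - 9672)) + ((-5358 + 520) + 7444) = (1578 + 1/(-23513 - 9672)) + ((-5358 + 520) + 7444) = (1578 + 1/(-33185)) + (-4838 + 7444) = (1578 - 1/33185) + 2606 = 52365929/33185 + 2606 = 138846039/33185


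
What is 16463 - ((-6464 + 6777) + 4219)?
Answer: 11931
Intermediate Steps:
16463 - ((-6464 + 6777) + 4219) = 16463 - (313 + 4219) = 16463 - 1*4532 = 16463 - 4532 = 11931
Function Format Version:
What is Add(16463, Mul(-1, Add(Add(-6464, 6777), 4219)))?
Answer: 11931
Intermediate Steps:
Add(16463, Mul(-1, Add(Add(-6464, 6777), 4219))) = Add(16463, Mul(-1, Add(313, 4219))) = Add(16463, Mul(-1, 4532)) = Add(16463, -4532) = 11931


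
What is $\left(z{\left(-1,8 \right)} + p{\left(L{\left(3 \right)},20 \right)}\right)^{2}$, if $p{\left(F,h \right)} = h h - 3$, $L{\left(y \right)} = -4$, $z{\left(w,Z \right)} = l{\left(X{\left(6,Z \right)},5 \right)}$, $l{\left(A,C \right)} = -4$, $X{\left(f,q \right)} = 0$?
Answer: $154449$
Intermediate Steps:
$z{\left(w,Z \right)} = -4$
$p{\left(F,h \right)} = -3 + h^{2}$ ($p{\left(F,h \right)} = h^{2} - 3 = -3 + h^{2}$)
$\left(z{\left(-1,8 \right)} + p{\left(L{\left(3 \right)},20 \right)}\right)^{2} = \left(-4 - \left(3 - 20^{2}\right)\right)^{2} = \left(-4 + \left(-3 + 400\right)\right)^{2} = \left(-4 + 397\right)^{2} = 393^{2} = 154449$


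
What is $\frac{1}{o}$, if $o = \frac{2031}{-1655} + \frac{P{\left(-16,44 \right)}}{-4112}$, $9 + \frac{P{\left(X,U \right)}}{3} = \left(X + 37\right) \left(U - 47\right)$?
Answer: $- \frac{850670}{999249} \approx -0.85131$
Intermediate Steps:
$P{\left(X,U \right)} = -27 + 3 \left(-47 + U\right) \left(37 + X\right)$ ($P{\left(X,U \right)} = -27 + 3 \left(X + 37\right) \left(U - 47\right) = -27 + 3 \left(37 + X\right) \left(-47 + U\right) = -27 + 3 \left(-47 + U\right) \left(37 + X\right)$)
$o = - \frac{999249}{850670}$ ($o = \frac{2031}{-1655} + \frac{-5244 - -2256 + 111 \cdot 44 + 3 \cdot 44 \left(-16\right)}{-4112} = 2031 \left(- \frac{1}{1655}\right) + \left(-5244 + 2256 + 4884 - 2112\right) \left(- \frac{1}{4112}\right) = - \frac{2031}{1655} - - \frac{27}{514} = - \frac{2031}{1655} + \frac{27}{514} = - \frac{999249}{850670} \approx -1.1747$)
$\frac{1}{o} = \frac{1}{- \frac{999249}{850670}} = - \frac{850670}{999249}$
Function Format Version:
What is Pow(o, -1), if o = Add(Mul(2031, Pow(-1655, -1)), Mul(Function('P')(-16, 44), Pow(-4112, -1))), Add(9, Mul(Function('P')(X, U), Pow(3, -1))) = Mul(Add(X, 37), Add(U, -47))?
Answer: Rational(-850670, 999249) ≈ -0.85131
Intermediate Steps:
Function('P')(X, U) = Add(-27, Mul(3, Add(-47, U), Add(37, X))) (Function('P')(X, U) = Add(-27, Mul(3, Mul(Add(X, 37), Add(U, -47)))) = Add(-27, Mul(3, Mul(Add(37, X), Add(-47, U)))) = Add(-27, Mul(3, Mul(Add(-47, U), Add(37, X)))) = Add(-27, Mul(3, Add(-47, U), Add(37, X))))
o = Rational(-999249, 850670) (o = Add(Mul(2031, Pow(-1655, -1)), Mul(Add(-5244, Mul(-141, -16), Mul(111, 44), Mul(3, 44, -16)), Pow(-4112, -1))) = Add(Mul(2031, Rational(-1, 1655)), Mul(Add(-5244, 2256, 4884, -2112), Rational(-1, 4112))) = Add(Rational(-2031, 1655), Mul(-216, Rational(-1, 4112))) = Add(Rational(-2031, 1655), Rational(27, 514)) = Rational(-999249, 850670) ≈ -1.1747)
Pow(o, -1) = Pow(Rational(-999249, 850670), -1) = Rational(-850670, 999249)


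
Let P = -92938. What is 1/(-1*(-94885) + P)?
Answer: 1/1947 ≈ 0.00051361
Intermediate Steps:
1/(-1*(-94885) + P) = 1/(-1*(-94885) - 92938) = 1/(94885 - 92938) = 1/1947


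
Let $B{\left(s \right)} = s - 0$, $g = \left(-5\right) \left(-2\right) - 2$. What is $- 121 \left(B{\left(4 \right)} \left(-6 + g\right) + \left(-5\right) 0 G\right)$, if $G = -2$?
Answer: $-968$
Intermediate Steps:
$g = 8$ ($g = 10 - 2 = 8$)
$B{\left(s \right)} = s$ ($B{\left(s \right)} = s + 0 = s$)
$- 121 \left(B{\left(4 \right)} \left(-6 + g\right) + \left(-5\right) 0 G\right) = - 121 \left(4 \left(-6 + 8\right) + \left(-5\right) 0 \left(-2\right)\right) = - 121 \left(4 \cdot 2 + 0 \left(-2\right)\right) = - 121 \left(8 + 0\right) = \left(-121\right) 8 = -968$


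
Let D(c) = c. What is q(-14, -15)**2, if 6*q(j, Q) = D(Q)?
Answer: 25/4 ≈ 6.2500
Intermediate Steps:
q(j, Q) = Q/6
q(-14, -15)**2 = ((1/6)*(-15))**2 = (-5/2)**2 = 25/4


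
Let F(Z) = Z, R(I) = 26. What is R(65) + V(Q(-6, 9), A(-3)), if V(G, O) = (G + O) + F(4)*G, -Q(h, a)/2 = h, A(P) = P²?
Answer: 95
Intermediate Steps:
Q(h, a) = -2*h
V(G, O) = O + 5*G (V(G, O) = (G + O) + 4*G = O + 5*G)
R(65) + V(Q(-6, 9), A(-3)) = 26 + ((-3)² + 5*(-2*(-6))) = 26 + (9 + 5*12) = 26 + (9 + 60) = 26 + 69 = 95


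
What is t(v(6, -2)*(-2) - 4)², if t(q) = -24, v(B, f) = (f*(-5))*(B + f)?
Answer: 576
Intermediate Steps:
v(B, f) = -5*f*(B + f) (v(B, f) = (-5*f)*(B + f) = -5*f*(B + f))
t(v(6, -2)*(-2) - 4)² = (-24)² = 576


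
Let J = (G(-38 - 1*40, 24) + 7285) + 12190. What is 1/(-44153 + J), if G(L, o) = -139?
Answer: -1/24817 ≈ -4.0295e-5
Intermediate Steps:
J = 19336 (J = (-139 + 7285) + 12190 = 7146 + 12190 = 19336)
1/(-44153 + J) = 1/(-44153 + 19336) = 1/(-24817) = -1/24817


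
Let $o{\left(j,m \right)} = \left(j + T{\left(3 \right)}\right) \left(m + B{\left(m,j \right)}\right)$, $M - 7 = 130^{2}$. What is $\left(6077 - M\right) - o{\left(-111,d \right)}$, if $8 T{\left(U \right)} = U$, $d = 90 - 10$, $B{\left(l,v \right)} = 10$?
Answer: $- \frac{3495}{4} \approx -873.75$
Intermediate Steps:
$d = 80$ ($d = 90 - 10 = 80$)
$T{\left(U \right)} = \frac{U}{8}$
$M = 16907$ ($M = 7 + 130^{2} = 7 + 16900 = 16907$)
$o{\left(j,m \right)} = \left(10 + m\right) \left(\frac{3}{8} + j\right)$ ($o{\left(j,m \right)} = \left(j + \frac{1}{8} \cdot 3\right) \left(m + 10\right) = \left(j + \frac{3}{8}\right) \left(10 + m\right) = \left(\frac{3}{8} + j\right) \left(10 + m\right) = \left(10 + m\right) \left(\frac{3}{8} + j\right)$)
$\left(6077 - M\right) - o{\left(-111,d \right)} = \left(6077 - 16907\right) - \left(\frac{15}{4} + 10 \left(-111\right) + \frac{3}{8} \cdot 80 - 8880\right) = \left(6077 - 16907\right) - \left(\frac{15}{4} - 1110 + 30 - 8880\right) = -10830 - - \frac{39825}{4} = -10830 + \frac{39825}{4} = - \frac{3495}{4}$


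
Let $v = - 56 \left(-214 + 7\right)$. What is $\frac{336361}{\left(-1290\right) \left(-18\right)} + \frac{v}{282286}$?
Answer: $\frac{47609583743}{3277340460} \approx 14.527$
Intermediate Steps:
$v = 11592$ ($v = \left(-56\right) \left(-207\right) = 11592$)
$\frac{336361}{\left(-1290\right) \left(-18\right)} + \frac{v}{282286} = \frac{336361}{\left(-1290\right) \left(-18\right)} + \frac{11592}{282286} = \frac{336361}{23220} + 11592 \cdot \frac{1}{282286} = 336361 \cdot \frac{1}{23220} + \frac{5796}{141143} = \frac{336361}{23220} + \frac{5796}{141143} = \frac{47609583743}{3277340460}$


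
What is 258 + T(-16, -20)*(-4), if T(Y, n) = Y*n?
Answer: -1022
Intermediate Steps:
258 + T(-16, -20)*(-4) = 258 - 16*(-20)*(-4) = 258 + 320*(-4) = 258 - 1280 = -1022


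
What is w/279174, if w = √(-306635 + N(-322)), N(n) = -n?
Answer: I*√306313/279174 ≈ 0.0019825*I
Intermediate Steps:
w = I*√306313 (w = √(-306635 - 1*(-322)) = √(-306635 + 322) = √(-306313) = I*√306313 ≈ 553.46*I)
w/279174 = (I*√306313)/279174 = (I*√306313)*(1/279174) = I*√306313/279174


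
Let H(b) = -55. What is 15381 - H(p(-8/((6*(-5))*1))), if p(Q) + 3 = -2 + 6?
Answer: 15436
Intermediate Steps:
p(Q) = 1 (p(Q) = -3 + (-2 + 6) = -3 + 4 = 1)
15381 - H(p(-8/((6*(-5))*1))) = 15381 - 1*(-55) = 15381 + 55 = 15436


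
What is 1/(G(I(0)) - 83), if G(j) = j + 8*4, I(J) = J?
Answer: -1/51 ≈ -0.019608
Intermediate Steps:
G(j) = 32 + j (G(j) = j + 32 = 32 + j)
1/(G(I(0)) - 83) = 1/((32 + 0) - 83) = 1/(32 - 83) = 1/(-51) = -1/51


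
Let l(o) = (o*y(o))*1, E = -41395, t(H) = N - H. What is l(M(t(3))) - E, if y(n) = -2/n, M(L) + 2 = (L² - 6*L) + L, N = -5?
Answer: 41393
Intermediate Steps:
t(H) = -5 - H
M(L) = -2 + L² - 5*L (M(L) = -2 + ((L² - 6*L) + L) = -2 + (L² - 5*L) = -2 + L² - 5*L)
l(o) = -2 (l(o) = (o*(-2/o))*1 = -2*1 = -2)
l(M(t(3))) - E = -2 - 1*(-41395) = -2 + 41395 = 41393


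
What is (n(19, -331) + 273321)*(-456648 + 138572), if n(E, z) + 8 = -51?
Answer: -86918083912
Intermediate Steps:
n(E, z) = -59 (n(E, z) = -8 - 51 = -59)
(n(19, -331) + 273321)*(-456648 + 138572) = (-59 + 273321)*(-456648 + 138572) = 273262*(-318076) = -86918083912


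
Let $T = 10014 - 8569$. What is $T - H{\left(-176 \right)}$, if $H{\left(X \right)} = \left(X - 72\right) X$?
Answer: $-42203$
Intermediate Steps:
$H{\left(X \right)} = X \left(-72 + X\right)$ ($H{\left(X \right)} = \left(X - 72\right) X = \left(-72 + X\right) X = X \left(-72 + X\right)$)
$T = 1445$
$T - H{\left(-176 \right)} = 1445 - - 176 \left(-72 - 176\right) = 1445 - \left(-176\right) \left(-248\right) = 1445 - 43648 = -42203$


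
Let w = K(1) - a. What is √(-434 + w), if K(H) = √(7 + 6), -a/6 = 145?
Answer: √(436 + √13) ≈ 20.967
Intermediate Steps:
a = -870 (a = -6*145 = -870)
K(H) = √13
w = 870 + √13 (w = √13 - 1*(-870) = √13 + 870 = 870 + √13 ≈ 873.61)
√(-434 + w) = √(-434 + (870 + √13)) = √(436 + √13)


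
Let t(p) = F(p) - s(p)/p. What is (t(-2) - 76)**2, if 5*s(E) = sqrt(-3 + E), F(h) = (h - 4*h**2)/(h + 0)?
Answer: (670 - I*sqrt(5))**2/100 ≈ 4489.0 - 29.963*I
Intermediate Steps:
F(h) = (h - 4*h**2)/h
s(E) = sqrt(-3 + E)/5
t(p) = 1 - 4*p - sqrt(-3 + p)/(5*p) (t(p) = (1 - 4*p) - sqrt(-3 + p)/5/p = (1 - 4*p) - sqrt(-3 + p)/(5*p) = 1 - 4*p - sqrt(-3 + p)/(5*p))
(t(-2) - 76)**2 = ((1 - 4*(-2) - 1/5*sqrt(-3 - 2)/(-2)) - 76)**2 = ((1 + 8 - 1/5*(-1/2)*sqrt(-5)) - 76)**2 = ((1 + 8 - 1/5*(-1/2)*I*sqrt(5)) - 76)**2 = ((1 + 8 + I*sqrt(5)/10) - 76)**2 = ((9 + I*sqrt(5)/10) - 76)**2 = (-67 + I*sqrt(5)/10)**2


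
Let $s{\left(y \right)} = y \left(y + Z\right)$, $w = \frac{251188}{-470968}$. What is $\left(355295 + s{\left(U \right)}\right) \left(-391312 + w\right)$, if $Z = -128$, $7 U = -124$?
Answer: $- \frac{807949271593516435}{5769358} \approx -1.4004 \cdot 10^{11}$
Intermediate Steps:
$U = - \frac{124}{7}$ ($U = \frac{1}{7} \left(-124\right) = - \frac{124}{7} \approx -17.714$)
$w = - \frac{62797}{117742}$ ($w = 251188 \left(- \frac{1}{470968}\right) = - \frac{62797}{117742} \approx -0.53334$)
$s{\left(y \right)} = y \left(-128 + y\right)$ ($s{\left(y \right)} = y \left(y - 128\right) = y \left(-128 + y\right)$)
$\left(355295 + s{\left(U \right)}\right) \left(-391312 + w\right) = \left(355295 - \frac{124 \left(-128 - \frac{124}{7}\right)}{7}\right) \left(-391312 - \frac{62797}{117742}\right) = \left(355295 - - \frac{126480}{49}\right) \left(- \frac{46073920301}{117742}\right) = \left(355295 + \frac{126480}{49}\right) \left(- \frac{46073920301}{117742}\right) = \frac{17535935}{49} \left(- \frac{46073920301}{117742}\right) = - \frac{807949271593516435}{5769358}$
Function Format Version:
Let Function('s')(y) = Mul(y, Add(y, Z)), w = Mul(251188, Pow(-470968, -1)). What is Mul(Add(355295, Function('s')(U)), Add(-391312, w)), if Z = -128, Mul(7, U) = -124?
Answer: Rational(-807949271593516435, 5769358) ≈ -1.4004e+11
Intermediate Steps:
U = Rational(-124, 7) (U = Mul(Rational(1, 7), -124) = Rational(-124, 7) ≈ -17.714)
w = Rational(-62797, 117742) (w = Mul(251188, Rational(-1, 470968)) = Rational(-62797, 117742) ≈ -0.53334)
Function('s')(y) = Mul(y, Add(-128, y)) (Function('s')(y) = Mul(y, Add(y, -128)) = Mul(y, Add(-128, y)))
Mul(Add(355295, Function('s')(U)), Add(-391312, w)) = Mul(Add(355295, Mul(Rational(-124, 7), Add(-128, Rational(-124, 7)))), Add(-391312, Rational(-62797, 117742))) = Mul(Add(355295, Mul(Rational(-124, 7), Rational(-1020, 7))), Rational(-46073920301, 117742)) = Mul(Add(355295, Rational(126480, 49)), Rational(-46073920301, 117742)) = Mul(Rational(17535935, 49), Rational(-46073920301, 117742)) = Rational(-807949271593516435, 5769358)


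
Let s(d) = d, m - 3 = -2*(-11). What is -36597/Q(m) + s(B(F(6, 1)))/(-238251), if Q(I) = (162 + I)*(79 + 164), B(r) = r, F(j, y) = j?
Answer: -88076207/109357209 ≈ -0.80540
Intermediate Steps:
m = 25 (m = 3 - 2*(-11) = 3 + 22 = 25)
Q(I) = 39366 + 243*I (Q(I) = (162 + I)*243 = 39366 + 243*I)
-36597/Q(m) + s(B(F(6, 1)))/(-238251) = -36597/(39366 + 243*25) + 6/(-238251) = -36597/(39366 + 6075) + 6*(-1/238251) = -36597/45441 - 2/79417 = -36597*1/45441 - 2/79417 = -1109/1377 - 2/79417 = -88076207/109357209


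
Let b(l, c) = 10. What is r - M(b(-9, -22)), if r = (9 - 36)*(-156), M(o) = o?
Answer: 4202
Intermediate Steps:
r = 4212 (r = -27*(-156) = 4212)
r - M(b(-9, -22)) = 4212 - 1*10 = 4212 - 10 = 4202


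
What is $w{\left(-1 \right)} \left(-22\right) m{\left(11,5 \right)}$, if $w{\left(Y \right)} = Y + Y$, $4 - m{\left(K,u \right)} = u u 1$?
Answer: $-924$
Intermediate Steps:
$m{\left(K,u \right)} = 4 - u^{2}$ ($m{\left(K,u \right)} = 4 - u u 1 = 4 - u^{2} \cdot 1 = 4 - u^{2}$)
$w{\left(Y \right)} = 2 Y$
$w{\left(-1 \right)} \left(-22\right) m{\left(11,5 \right)} = 2 \left(-1\right) \left(-22\right) \left(4 - 5^{2}\right) = \left(-2\right) \left(-22\right) \left(4 - 25\right) = 44 \left(4 - 25\right) = 44 \left(-21\right) = -924$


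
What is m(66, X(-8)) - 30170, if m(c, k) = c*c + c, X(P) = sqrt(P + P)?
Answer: -25748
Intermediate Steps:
X(P) = sqrt(2)*sqrt(P) (X(P) = sqrt(2*P) = sqrt(2)*sqrt(P))
m(c, k) = c + c**2 (m(c, k) = c**2 + c = c + c**2)
m(66, X(-8)) - 30170 = 66*(1 + 66) - 30170 = 66*67 - 30170 = 4422 - 30170 = -25748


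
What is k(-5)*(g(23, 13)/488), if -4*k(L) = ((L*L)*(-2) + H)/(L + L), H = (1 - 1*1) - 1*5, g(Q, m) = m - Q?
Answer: 55/1952 ≈ 0.028176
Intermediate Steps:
H = -5 (H = (1 - 1) - 5 = 0 - 5 = -5)
k(L) = -(-5 - 2*L²)/(8*L) (k(L) = -((L*L)*(-2) - 5)/(4*(L + L)) = -(L²*(-2) - 5)/(4*(2*L)) = -(-2*L² - 5)*1/(2*L)/4 = -(-5 - 2*L²)*1/(2*L)/4 = -(-5 - 2*L²)/(8*L))
k(-5)*(g(23, 13)/488) = ((¼)*(-5) + (5/8)/(-5))*((13 - 1*23)/488) = (-5/4 + (5/8)*(-⅕))*((13 - 23)*(1/488)) = (-5/4 - ⅛)*(-10*1/488) = -11/8*(-5/244) = 55/1952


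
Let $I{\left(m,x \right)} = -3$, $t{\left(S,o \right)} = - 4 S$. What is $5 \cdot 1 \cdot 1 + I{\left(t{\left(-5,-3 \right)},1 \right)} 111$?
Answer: $-328$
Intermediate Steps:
$5 \cdot 1 \cdot 1 + I{\left(t{\left(-5,-3 \right)},1 \right)} 111 = 5 \cdot 1 \cdot 1 - 333 = 5 \cdot 1 - 333 = 5 - 333 = -328$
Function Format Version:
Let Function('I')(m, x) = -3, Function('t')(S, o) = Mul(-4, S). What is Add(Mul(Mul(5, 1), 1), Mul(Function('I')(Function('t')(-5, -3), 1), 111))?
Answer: -328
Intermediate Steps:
Add(Mul(Mul(5, 1), 1), Mul(Function('I')(Function('t')(-5, -3), 1), 111)) = Add(Mul(Mul(5, 1), 1), Mul(-3, 111)) = Add(Mul(5, 1), -333) = Add(5, -333) = -328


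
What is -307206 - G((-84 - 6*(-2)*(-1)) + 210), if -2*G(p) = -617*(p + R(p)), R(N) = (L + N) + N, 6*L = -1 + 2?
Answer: -4953173/12 ≈ -4.1276e+5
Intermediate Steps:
L = ⅙ (L = (-1 + 2)/6 = (⅙)*1 = ⅙ ≈ 0.16667)
R(N) = ⅙ + 2*N (R(N) = (⅙ + N) + N = ⅙ + 2*N)
G(p) = 617/12 + 1851*p/2 (G(p) = -(-617)*(p + (⅙ + 2*p))/2 = -(-617)*(⅙ + 3*p)/2 = -(-617/6 - 1851*p)/2 = 617/12 + 1851*p/2)
-307206 - G((-84 - 6*(-2)*(-1)) + 210) = -307206 - (617/12 + 1851*((-84 - 6*(-2)*(-1)) + 210)/2) = -307206 - (617/12 + 1851*((-84 + 12*(-1)) + 210)/2) = -307206 - (617/12 + 1851*((-84 - 12) + 210)/2) = -307206 - (617/12 + 1851*(-96 + 210)/2) = -307206 - (617/12 + (1851/2)*114) = -307206 - (617/12 + 105507) = -307206 - 1*1266701/12 = -307206 - 1266701/12 = -4953173/12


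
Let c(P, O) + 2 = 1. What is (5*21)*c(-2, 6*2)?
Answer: -105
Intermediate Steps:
c(P, O) = -1 (c(P, O) = -2 + 1 = -1)
(5*21)*c(-2, 6*2) = (5*21)*(-1) = 105*(-1) = -105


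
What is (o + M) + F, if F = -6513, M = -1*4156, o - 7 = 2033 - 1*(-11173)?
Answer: 2544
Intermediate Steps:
o = 13213 (o = 7 + (2033 - 1*(-11173)) = 7 + (2033 + 11173) = 7 + 13206 = 13213)
M = -4156
(o + M) + F = (13213 - 4156) - 6513 = 9057 - 6513 = 2544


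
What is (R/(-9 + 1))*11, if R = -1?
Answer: 11/8 ≈ 1.3750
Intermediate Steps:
(R/(-9 + 1))*11 = (-1/(-9 + 1))*11 = (-1/(-8))*11 = -⅛*(-1)*11 = (⅛)*11 = 11/8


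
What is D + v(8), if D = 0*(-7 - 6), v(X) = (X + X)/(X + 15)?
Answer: 16/23 ≈ 0.69565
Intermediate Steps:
v(X) = 2*X/(15 + X) (v(X) = (2*X)/(15 + X) = 2*X/(15 + X))
D = 0 (D = 0*(-13) = 0)
D + v(8) = 0 + 2*8/(15 + 8) = 0 + 2*8/23 = 0 + 2*8*(1/23) = 0 + 16/23 = 16/23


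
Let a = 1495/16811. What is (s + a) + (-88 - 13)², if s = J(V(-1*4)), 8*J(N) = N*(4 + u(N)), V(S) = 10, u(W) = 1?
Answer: 686382299/67244 ≈ 10207.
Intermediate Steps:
J(N) = 5*N/8 (J(N) = (N*(4 + 1))/8 = (N*5)/8 = (5*N)/8 = 5*N/8)
s = 25/4 (s = (5/8)*10 = 25/4 ≈ 6.2500)
a = 1495/16811 (a = 1495*(1/16811) = 1495/16811 ≈ 0.088930)
(s + a) + (-88 - 13)² = (25/4 + 1495/16811) + (-88 - 13)² = 426255/67244 + (-101)² = 426255/67244 + 10201 = 686382299/67244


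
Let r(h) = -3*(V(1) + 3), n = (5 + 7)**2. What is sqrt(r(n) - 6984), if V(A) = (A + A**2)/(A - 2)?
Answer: I*sqrt(6987) ≈ 83.588*I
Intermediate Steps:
n = 144 (n = 12**2 = 144)
V(A) = (A + A**2)/(-2 + A)
r(h) = -3 (r(h) = -3*(1*(1 + 1)/(-2 + 1) + 3) = -3*(1*2/(-1) + 3) = -3*(1*(-1)*2 + 3) = -3*(-2 + 3) = -3*1 = -3)
sqrt(r(n) - 6984) = sqrt(-3 - 6984) = sqrt(-6987) = I*sqrt(6987)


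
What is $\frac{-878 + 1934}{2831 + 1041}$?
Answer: $\frac{3}{11} \approx 0.27273$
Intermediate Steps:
$\frac{-878 + 1934}{2831 + 1041} = \frac{1056}{3872} = 1056 \cdot \frac{1}{3872} = \frac{3}{11}$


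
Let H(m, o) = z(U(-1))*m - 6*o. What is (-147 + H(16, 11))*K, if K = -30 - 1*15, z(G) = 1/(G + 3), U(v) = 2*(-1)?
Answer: 8865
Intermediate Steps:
U(v) = -2
z(G) = 1/(3 + G)
K = -45 (K = -30 - 15 = -45)
H(m, o) = m - 6*o (H(m, o) = m/(3 - 2) - 6*o = m/1 - 6*o = 1*m - 6*o = m - 6*o)
(-147 + H(16, 11))*K = (-147 + (16 - 6*11))*(-45) = (-147 + (16 - 66))*(-45) = (-147 - 50)*(-45) = -197*(-45) = 8865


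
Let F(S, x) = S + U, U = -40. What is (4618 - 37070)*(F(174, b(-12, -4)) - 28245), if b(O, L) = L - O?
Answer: 912258172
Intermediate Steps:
F(S, x) = -40 + S (F(S, x) = S - 40 = -40 + S)
(4618 - 37070)*(F(174, b(-12, -4)) - 28245) = (4618 - 37070)*((-40 + 174) - 28245) = -32452*(134 - 28245) = -32452*(-28111) = 912258172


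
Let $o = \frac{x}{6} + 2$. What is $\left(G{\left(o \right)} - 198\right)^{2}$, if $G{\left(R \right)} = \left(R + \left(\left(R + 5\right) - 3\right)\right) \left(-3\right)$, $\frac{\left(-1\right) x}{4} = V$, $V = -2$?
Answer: $50176$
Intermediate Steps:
$x = 8$ ($x = \left(-4\right) \left(-2\right) = 8$)
$o = \frac{10}{3}$ ($o = \frac{8}{6} + 2 = 8 \cdot \frac{1}{6} + 2 = \frac{4}{3} + 2 = \frac{10}{3} \approx 3.3333$)
$G{\left(R \right)} = -6 - 6 R$ ($G{\left(R \right)} = \left(R + \left(\left(5 + R\right) - 3\right)\right) \left(-3\right) = \left(R + \left(2 + R\right)\right) \left(-3\right) = \left(2 + 2 R\right) \left(-3\right) = -6 - 6 R$)
$\left(G{\left(o \right)} - 198\right)^{2} = \left(\left(-6 - 20\right) - 198\right)^{2} = \left(-26 - 198\right)^{2} = \left(-224\right)^{2} = 50176$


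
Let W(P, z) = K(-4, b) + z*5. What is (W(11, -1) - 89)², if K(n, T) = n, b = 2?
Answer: 9604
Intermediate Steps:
W(P, z) = -4 + 5*z (W(P, z) = -4 + z*5 = -4 + 5*z)
(W(11, -1) - 89)² = ((-4 + 5*(-1)) - 89)² = ((-4 - 5) - 89)² = (-9 - 89)² = (-98)² = 9604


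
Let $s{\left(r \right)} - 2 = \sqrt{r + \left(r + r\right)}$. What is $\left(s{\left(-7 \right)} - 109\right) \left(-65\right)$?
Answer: $6955 - 65 i \sqrt{21} \approx 6955.0 - 297.87 i$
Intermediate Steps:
$s{\left(r \right)} = 2 + \sqrt{3} \sqrt{r}$ ($s{\left(r \right)} = 2 + \sqrt{r + \left(r + r\right)} = 2 + \sqrt{r + 2 r} = 2 + \sqrt{3 r} = 2 + \sqrt{3} \sqrt{r}$)
$\left(s{\left(-7 \right)} - 109\right) \left(-65\right) = \left(\left(2 + \sqrt{3} \sqrt{-7}\right) - 109\right) \left(-65\right) = \left(\left(2 + \sqrt{3} i \sqrt{7}\right) - 109\right) \left(-65\right) = \left(\left(2 + i \sqrt{21}\right) - 109\right) \left(-65\right) = \left(-107 + i \sqrt{21}\right) \left(-65\right) = 6955 - 65 i \sqrt{21}$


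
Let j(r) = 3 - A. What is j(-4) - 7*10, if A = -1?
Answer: -66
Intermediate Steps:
j(r) = 4 (j(r) = 3 - 1*(-1) = 3 + 1 = 4)
j(-4) - 7*10 = 4 - 7*10 = 4 - 70 = -66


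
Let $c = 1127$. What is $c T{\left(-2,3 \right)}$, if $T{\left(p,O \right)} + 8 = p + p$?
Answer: $-13524$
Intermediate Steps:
$T{\left(p,O \right)} = -8 + 2 p$ ($T{\left(p,O \right)} = -8 + \left(p + p\right) = -8 + 2 p$)
$c T{\left(-2,3 \right)} = 1127 \left(-8 + 2 \left(-2\right)\right) = 1127 \left(-8 - 4\right) = 1127 \left(-12\right) = -13524$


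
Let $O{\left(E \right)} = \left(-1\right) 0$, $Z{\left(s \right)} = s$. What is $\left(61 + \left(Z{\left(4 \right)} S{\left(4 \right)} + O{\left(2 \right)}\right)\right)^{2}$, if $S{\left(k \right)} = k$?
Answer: $5929$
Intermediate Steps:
$O{\left(E \right)} = 0$
$\left(61 + \left(Z{\left(4 \right)} S{\left(4 \right)} + O{\left(2 \right)}\right)\right)^{2} = \left(61 + \left(4 \cdot 4 + 0\right)\right)^{2} = \left(61 + \left(16 + 0\right)\right)^{2} = \left(61 + 16\right)^{2} = 77^{2} = 5929$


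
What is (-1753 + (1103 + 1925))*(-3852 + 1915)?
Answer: -2469675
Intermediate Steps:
(-1753 + (1103 + 1925))*(-3852 + 1915) = (-1753 + 3028)*(-1937) = 1275*(-1937) = -2469675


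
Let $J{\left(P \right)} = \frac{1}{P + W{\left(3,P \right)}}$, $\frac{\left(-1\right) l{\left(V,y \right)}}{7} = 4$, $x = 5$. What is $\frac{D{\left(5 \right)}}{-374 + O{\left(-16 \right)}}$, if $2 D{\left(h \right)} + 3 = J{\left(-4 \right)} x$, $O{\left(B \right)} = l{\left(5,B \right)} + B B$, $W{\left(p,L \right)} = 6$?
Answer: $\frac{1}{584} \approx 0.0017123$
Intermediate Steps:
$l{\left(V,y \right)} = -28$ ($l{\left(V,y \right)} = \left(-7\right) 4 = -28$)
$J{\left(P \right)} = \frac{1}{6 + P}$ ($J{\left(P \right)} = \frac{1}{P + 6} = \frac{1}{6 + P}$)
$O{\left(B \right)} = -28 + B^{2}$ ($O{\left(B \right)} = -28 + B B = -28 + B^{2}$)
$D{\left(h \right)} = - \frac{1}{4}$ ($D{\left(h \right)} = - \frac{3}{2} + \frac{\frac{1}{6 - 4} \cdot 5}{2} = - \frac{3}{2} + \frac{\frac{1}{2} \cdot 5}{2} = - \frac{3}{2} + \frac{1}{2} \cdot \frac{5}{2} = - \frac{3}{2} + \frac{5}{4} = - \frac{1}{4}$)
$\frac{D{\left(5 \right)}}{-374 + O{\left(-16 \right)}} = - \frac{1}{4 \left(-374 - \left(28 - \left(-16\right)^{2}\right)\right)} = - \frac{1}{4 \left(-374 + \left(-28 + 256\right)\right)} = - \frac{1}{4 \left(-374 + 228\right)} = - \frac{1}{4 \left(-146\right)} = \left(- \frac{1}{4}\right) \left(- \frac{1}{146}\right) = \frac{1}{584}$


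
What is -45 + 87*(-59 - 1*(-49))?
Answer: -915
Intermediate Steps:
-45 + 87*(-59 - 1*(-49)) = -45 + 87*(-59 + 49) = -45 + 87*(-10) = -45 - 870 = -915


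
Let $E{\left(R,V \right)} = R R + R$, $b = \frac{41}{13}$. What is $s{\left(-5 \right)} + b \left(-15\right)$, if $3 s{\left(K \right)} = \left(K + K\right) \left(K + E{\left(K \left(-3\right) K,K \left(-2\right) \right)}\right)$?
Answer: $- \frac{722695}{39} \approx -18531.0$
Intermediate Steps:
$b = \frac{41}{13}$ ($b = 41 \cdot \frac{1}{13} = \frac{41}{13} \approx 3.1538$)
$E{\left(R,V \right)} = R + R^{2}$ ($E{\left(R,V \right)} = R^{2} + R = R + R^{2}$)
$s{\left(K \right)} = \frac{2 K \left(K - 3 K^{2} \left(1 - 3 K^{2}\right)\right)}{3}$ ($s{\left(K \right)} = \frac{\left(K + K\right) \left(K + K \left(-3\right) K \left(1 + K \left(-3\right) K\right)\right)}{3} = \frac{2 K \left(K + - 3 K K \left(1 + - 3 K K\right)\right)}{3} = \frac{2 K \left(K + - 3 K^{2} \left(1 - 3 K^{2}\right)\right)}{3} = \frac{2 K \left(K - 3 K^{2} \left(1 - 3 K^{2}\right)\right)}{3}$)
$s{\left(-5 \right)} + b \left(-15\right) = \left(-5\right)^{2} \left(\frac{2}{3} - -10 + 6 \left(-5\right)^{3}\right) + \frac{41}{13} \left(-15\right) = 25 \left(\frac{2}{3} + 10 + 6 \left(-125\right)\right) - \frac{615}{13} = 25 \left(\frac{2}{3} + 10 - 750\right) - \frac{615}{13} = 25 \left(- \frac{2218}{3}\right) - \frac{615}{13} = - \frac{55450}{3} - \frac{615}{13} = - \frac{722695}{39}$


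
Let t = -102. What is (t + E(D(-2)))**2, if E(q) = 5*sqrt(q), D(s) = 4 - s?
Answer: 10554 - 1020*sqrt(6) ≈ 8055.5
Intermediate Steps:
(t + E(D(-2)))**2 = (-102 + 5*sqrt(4 - 1*(-2)))**2 = (-102 + 5*sqrt(4 + 2))**2 = (-102 + 5*sqrt(6))**2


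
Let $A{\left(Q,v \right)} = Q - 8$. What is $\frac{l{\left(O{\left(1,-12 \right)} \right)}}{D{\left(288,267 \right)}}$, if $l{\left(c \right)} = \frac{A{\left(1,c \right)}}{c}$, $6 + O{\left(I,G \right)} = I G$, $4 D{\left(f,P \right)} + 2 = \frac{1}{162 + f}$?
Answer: $- \frac{700}{899} \approx -0.77864$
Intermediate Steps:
$D{\left(f,P \right)} = - \frac{1}{2} + \frac{1}{4 \left(162 + f\right)}$
$O{\left(I,G \right)} = -6 + G I$ ($O{\left(I,G \right)} = -6 + I G = -6 + G I$)
$A{\left(Q,v \right)} = -8 + Q$
$l{\left(c \right)} = - \frac{7}{c}$ ($l{\left(c \right)} = \frac{-8 + 1}{c} = - \frac{7}{c}$)
$\frac{l{\left(O{\left(1,-12 \right)} \right)}}{D{\left(288,267 \right)}} = \frac{\left(-7\right) \frac{1}{-6 - 12}}{\frac{1}{4} \frac{1}{162 + 288} \left(-323 - 576\right)} = \frac{\left(-7\right) \frac{1}{-6 - 12}}{\frac{1}{4} \cdot \frac{1}{450} \left(-323 - 576\right)} = \frac{\left(-7\right) \frac{1}{-18}}{\frac{1}{4} \cdot \frac{1}{450} \left(-899\right)} = \frac{\left(-7\right) \left(- \frac{1}{18}\right)}{- \frac{899}{1800}} = \frac{7}{18} \left(- \frac{1800}{899}\right) = - \frac{700}{899}$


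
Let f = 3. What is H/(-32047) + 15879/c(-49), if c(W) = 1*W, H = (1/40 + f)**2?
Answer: -814199618209/2512484800 ≈ -324.06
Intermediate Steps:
H = 14641/1600 (H = (1/40 + 3)**2 = (121/40)**2 = 14641/1600 ≈ 9.1506)
c(W) = W
H/(-32047) + 15879/c(-49) = (14641/1600)/(-32047) + 15879/(-49) = (14641/1600)*(-1/32047) + 15879*(-1/49) = -14641/51275200 - 15879/49 = -814199618209/2512484800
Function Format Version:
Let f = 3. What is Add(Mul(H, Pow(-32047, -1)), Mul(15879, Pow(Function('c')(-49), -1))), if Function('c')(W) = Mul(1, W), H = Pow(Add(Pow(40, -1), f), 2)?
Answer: Rational(-814199618209, 2512484800) ≈ -324.06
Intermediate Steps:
H = Rational(14641, 1600) (H = Pow(Add(Pow(40, -1), 3), 2) = Pow(Add(Rational(1, 40), 3), 2) = Pow(Rational(121, 40), 2) = Rational(14641, 1600) ≈ 9.1506)
Function('c')(W) = W
Add(Mul(H, Pow(-32047, -1)), Mul(15879, Pow(Function('c')(-49), -1))) = Add(Mul(Rational(14641, 1600), Pow(-32047, -1)), Mul(15879, Pow(-49, -1))) = Add(Mul(Rational(14641, 1600), Rational(-1, 32047)), Mul(15879, Rational(-1, 49))) = Add(Rational(-14641, 51275200), Rational(-15879, 49)) = Rational(-814199618209, 2512484800)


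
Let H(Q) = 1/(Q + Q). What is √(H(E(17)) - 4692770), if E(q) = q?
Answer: I*√5424842086/34 ≈ 2166.3*I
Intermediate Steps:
H(Q) = 1/(2*Q)
√(H(E(17)) - 4692770) = √((½)/17 - 4692770) = √((½)*(1/17) - 4692770) = √(1/34 - 4692770) = √(-159554179/34) = I*√5424842086/34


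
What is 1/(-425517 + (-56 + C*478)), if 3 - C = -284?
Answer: -1/288387 ≈ -3.4676e-6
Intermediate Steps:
C = 287 (C = 3 - 1*(-284) = 3 + 284 = 287)
1/(-425517 + (-56 + C*478)) = 1/(-425517 + (-56 + 287*478)) = 1/(-425517 + (-56 + 137186)) = 1/(-425517 + 137130) = 1/(-288387) = -1/288387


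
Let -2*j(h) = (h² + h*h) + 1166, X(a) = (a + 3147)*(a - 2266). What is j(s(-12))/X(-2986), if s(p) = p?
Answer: 727/845572 ≈ 0.00085977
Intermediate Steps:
X(a) = (-2266 + a)*(3147 + a) (X(a) = (3147 + a)*(-2266 + a) = (-2266 + a)*(3147 + a))
j(h) = -583 - h² (j(h) = -((h² + h*h) + 1166)/2 = -((h² + h²) + 1166)/2 = -(2*h² + 1166)/2 = -(1166 + 2*h²)/2 = -583 - h²)
j(s(-12))/X(-2986) = (-583 - 1*(-12)²)/(-7131102 + (-2986)² + 881*(-2986)) = (-583 - 1*144)/(-7131102 + 8916196 - 2630666) = (-583 - 144)/(-845572) = -727*(-1/845572) = 727/845572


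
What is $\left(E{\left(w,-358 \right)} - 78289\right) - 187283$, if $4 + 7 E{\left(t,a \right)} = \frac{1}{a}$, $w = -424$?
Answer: $- \frac{665524865}{2506} \approx -2.6557 \cdot 10^{5}$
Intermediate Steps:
$E{\left(t,a \right)} = - \frac{4}{7} + \frac{1}{7 a}$
$\left(E{\left(w,-358 \right)} - 78289\right) - 187283 = \left(\frac{1 - -1432}{7 \left(-358\right)} - 78289\right) - 187283 = \left(\frac{1}{7} \left(- \frac{1}{358}\right) \left(1 + 1432\right) - 78289\right) - 187283 = \left(\frac{1}{7} \left(- \frac{1}{358}\right) 1433 - 78289\right) - 187283 = \left(- \frac{1433}{2506} - 78289\right) - 187283 = - \frac{196193667}{2506} - 187283 = - \frac{665524865}{2506}$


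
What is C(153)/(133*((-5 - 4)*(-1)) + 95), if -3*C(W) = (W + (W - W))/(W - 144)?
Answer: -1/228 ≈ -0.0043860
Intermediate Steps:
C(W) = -W/(3*(-144 + W)) (C(W) = -(W + (W - W))/(3*(W - 144)) = -(W + 0)/(3*(-144 + W)) = -W/(3*(-144 + W)))
C(153)/(133*((-5 - 4)*(-1)) + 95) = (-1*153/(-432 + 3*153))/(133*((-5 - 4)*(-1)) + 95) = (-1*153/(-432 + 459))/(133*(-9*(-1)) + 95) = (-1*153/27)/(133*9 + 95) = (-1*153*1/27)/(1197 + 95) = -17/3/1292 = -17/3*1/1292 = -1/228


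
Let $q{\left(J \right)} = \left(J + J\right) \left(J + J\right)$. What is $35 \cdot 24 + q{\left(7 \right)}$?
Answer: $1036$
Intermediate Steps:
$q{\left(J \right)} = 4 J^{2}$ ($q{\left(J \right)} = 2 J 2 J = 4 J^{2}$)
$35 \cdot 24 + q{\left(7 \right)} = 35 \cdot 24 + 4 \cdot 7^{2} = 840 + 4 \cdot 49 = 840 + 196 = 1036$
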